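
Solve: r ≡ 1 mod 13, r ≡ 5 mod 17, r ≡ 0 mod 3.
M = 13 × 17 × 3 = 663. M₁ = 51, y₁ ≡ 12 mod 13. M₂ = 39, y₂ ≡ 7 mod 17. M₃ = 221, y₃ ≡ 2 mod 3. r = 1×51×12 + 5×39×7 + 0×221×2 ≡ 651 mod 663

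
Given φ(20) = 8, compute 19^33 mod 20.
By Euler: 19^{8} ≡ 1 (mod 20) since gcd(19, 20) = 1. 33 = 4×8 + 1. So 19^{33} ≡ 19^{1} ≡ 19 (mod 20)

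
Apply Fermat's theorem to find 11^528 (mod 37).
By Fermat: 11^{36} ≡ 1 (mod 37). 528 ≡ 24 (mod 36). So 11^{528} ≡ 11^{24} ≡ 1 (mod 37)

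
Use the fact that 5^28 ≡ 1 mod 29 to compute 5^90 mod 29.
By Fermat: 5^{28} ≡ 1 mod 29. 90 = 3×28 + 6. So 5^{90} ≡ 5^{6} ≡ 23 mod 29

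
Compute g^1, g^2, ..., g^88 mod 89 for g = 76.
76^1, 76^2, ..., 76^{88} mod 89: [76, 80, 28, 81, 15, 72, 43, 64, 58, 47, 12, 22, 70, 69, 82, 2, 63, 71, 56, 73, 30, 55, 86, 39, 27, 5, 24, 44, 51, 49, 75, 4, 37, 53, 23, 57, 60, 21, 83, 78, 54, 10, 48, 88, 13, 9, 61, 8, 74, 17, 46, 25, 31, 42, 77, 67, 19, 20, 7, 87, 26, 18, 33, 16, 59, 34, 3, 50, 62, 84, 65, 45, 38, 40, 14, 85, 52, 36, 66, 32, 29, 68, 6, 11, 35, 79, 41, 1]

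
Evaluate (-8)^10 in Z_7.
Using Fermat: (-8)^{6} ≡ 1 (mod 7). 10 ≡ 4 (mod 6). So (-8)^{10} ≡ (-8)^{4} ≡ 1 (mod 7)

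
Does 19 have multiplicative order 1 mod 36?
Powers of 19 mod 36: 19^1≡19, 19^2≡1. 19^1≡19≢1, so ord ≠ 1. No, the actual order is 2.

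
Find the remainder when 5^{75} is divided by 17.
By Fermat: 5^{16} ≡ 1 (mod 17). 75 = 4×16 + 11. So 5^{75} ≡ 5^{11} ≡ 11 (mod 17)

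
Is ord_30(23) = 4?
Powers of 23 mod 30: 23^1≡23, 23^2≡19, 23^3≡17, 23^4≡1. First k with 23^k≡1 is k=4. Yes, ord_30(23) = 4.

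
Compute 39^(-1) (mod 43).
Since 43 is prime, by Fermat 39^(-1) ≡ 39^{41} ≡ 32 (mod 43). Verify: 39 × 32 = 1248 ≡ 1 (mod 43)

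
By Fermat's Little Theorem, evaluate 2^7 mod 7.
By Fermat: 2^{6} ≡ 1 (mod 7). So 2^{7} = 2^{6} · 2^{1} ≡ 2^{1} ≡ 2 (mod 7)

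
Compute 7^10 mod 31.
By repeated squaring (mod 31): 7^{1}≡7, 7^{2}≡18, 7^{4}≡14, 7^{8}≡10. Then 7^{10} = 7^{8+2} ≡ 10 × 18 ≡ 25 (mod 31)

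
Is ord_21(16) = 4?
Powers of 16 mod 21: 16^1≡16, 16^2≡4, 16^3≡1. Already 16^3≡1, so the order is 3 < 4. No, the actual order is 3.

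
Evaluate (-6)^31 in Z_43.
By repeated squaring mod 43: (-6)^{1}≡37, (-6)^{2}≡36, (-6)^{4}≡6, (-6)^{8}≡36, (-6)^{16}≡6. Then (-6)^{31} = (-6)^{16+8+4+2+1} ≡ 6 × 36 × 6 × 36 × 37 ≡ 37 mod 43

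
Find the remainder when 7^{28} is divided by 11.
By Fermat: 7^{10} ≡ 1 (mod 11). 28 = 2×10 + 8. So 7^{28} ≡ 7^{8} ≡ 9 (mod 11)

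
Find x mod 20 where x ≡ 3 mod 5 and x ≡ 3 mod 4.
M = 5 × 4 = 20. M₁ = 4, y₁ ≡ 4 mod 5. M₂ = 5, y₂ ≡ 1 mod 4. x = 3×4×4 + 3×5×1 ≡ 3 mod 20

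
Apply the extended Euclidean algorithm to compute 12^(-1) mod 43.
Extended GCD: 12(18) + 43(-5) = 1. So 12^(-1) ≡ 18 mod 43. Verify: 12 × 18 = 216 ≡ 1 mod 43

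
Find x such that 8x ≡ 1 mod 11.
Since 11 is prime, by Fermat 8^(-1) ≡ 8^{9} ≡ 7 mod 11. Verify: 8 × 7 = 56 ≡ 1 mod 11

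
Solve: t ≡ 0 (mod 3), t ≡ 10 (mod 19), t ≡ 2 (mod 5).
M = 3 × 19 × 5 = 285. M₁ = 95, y₁ ≡ 2 (mod 3). M₂ = 15, y₂ ≡ 14 (mod 19). M₃ = 57, y₃ ≡ 3 (mod 5). t = 0×95×2 + 10×15×14 + 2×57×3 ≡ 162 (mod 285)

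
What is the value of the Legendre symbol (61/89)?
(61/89) = 61^{44} mod 89 = -1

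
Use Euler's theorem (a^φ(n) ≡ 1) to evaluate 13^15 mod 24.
By Euler: 13^{8} ≡ 1 mod 24 since gcd(13, 24) = 1. 15 = 1×8 + 7. So 13^{15} ≡ 13^{7} ≡ 13 mod 24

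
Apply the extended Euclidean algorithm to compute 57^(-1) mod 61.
Extended GCD: 57(15) + 61(-14) = 1. So 57^(-1) ≡ 15 (mod 61). Verify: 57 × 15 = 855 ≡ 1 (mod 61)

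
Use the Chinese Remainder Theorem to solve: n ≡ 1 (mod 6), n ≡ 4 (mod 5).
M = 6 × 5 = 30. M₁ = 5, y₁ ≡ 5 (mod 6). M₂ = 6, y₂ ≡ 1 (mod 5). n = 1×5×5 + 4×6×1 ≡ 19 (mod 30)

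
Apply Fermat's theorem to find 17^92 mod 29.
By Fermat: 17^{28} ≡ 1 mod 29. 92 = 3×28 + 8. So 17^{92} ≡ 17^{8} ≡ 1 mod 29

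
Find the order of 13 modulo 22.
Powers of 13 mod 22: 13^1≡13, 13^2≡15, 13^3≡19, 13^4≡5, 13^5≡21, 13^6≡9, 13^7≡7, 13^8≡3, 13^9≡17, 13^10≡1. So the order of 13 is 10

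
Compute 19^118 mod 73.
Using Fermat: 19^{72} ≡ 1 (mod 73). 118 ≡ 46 (mod 72). So 19^{118} ≡ 19^{46} ≡ 71 (mod 73)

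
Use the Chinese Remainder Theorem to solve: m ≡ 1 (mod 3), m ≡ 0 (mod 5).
M = 3 × 5 = 15. M₁ = 5, y₁ ≡ 2 (mod 3). M₂ = 3, y₂ ≡ 2 (mod 5). m = 1×5×2 + 0×3×2 ≡ 10 (mod 15)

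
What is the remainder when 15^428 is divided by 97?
Using Fermat: 15^{96} ≡ 1 mod 97. 428 ≡ 44 mod 96. So 15^{428} ≡ 15^{44} ≡ 54 mod 97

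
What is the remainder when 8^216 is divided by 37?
Using Fermat: 8^{36} ≡ 1 mod 37. 216 ≡ 0 mod 36. So 8^{216} ≡ 8^{0} ≡ 1 mod 37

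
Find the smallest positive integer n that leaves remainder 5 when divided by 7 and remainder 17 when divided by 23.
M = 7 × 23 = 161. M₁ = 23, y₁ ≡ 4 (mod 7). M₂ = 7, y₂ ≡ 10 (mod 23). n = 5×23×4 + 17×7×10 ≡ 40 (mod 161)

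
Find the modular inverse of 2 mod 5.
Since 5 is prime, by Fermat 2^(-1) ≡ 2^{3} ≡ 3 (mod 5). Verify: 2 × 3 = 6 ≡ 1 (mod 5)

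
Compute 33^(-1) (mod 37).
Since 37 is prime, by Fermat 33^(-1) ≡ 33^{35} ≡ 9 (mod 37). Verify: 33 × 9 = 297 ≡ 1 (mod 37)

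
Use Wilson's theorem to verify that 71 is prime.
(70)! mod 71 = 70. Since this equals -1 mod 71, Wilson confirms 71 is prime.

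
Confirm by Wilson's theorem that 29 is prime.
(28)! mod 29 = 28. Since this equals -1 (mod 29), Wilson confirms 29 is prime.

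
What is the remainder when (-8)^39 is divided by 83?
By repeated squaring (mod 83): (-8)^{1}≡75, (-8)^{2}≡64, (-8)^{4}≡29, (-8)^{8}≡11, (-8)^{16}≡38, (-8)^{32}≡33. Then (-8)^{39} = (-8)^{32+4+2+1} ≡ 33 × 29 × 64 × 75 ≡ 48 (mod 83)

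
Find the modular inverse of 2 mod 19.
Since 19 is prime, by Fermat 2^(-1) ≡ 2^{17} ≡ 10 (mod 19). Verify: 2 × 10 = 20 ≡ 1 (mod 19)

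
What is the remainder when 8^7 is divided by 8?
By repeated squaring mod 8: 8^{1}≡0, 8^{2}≡0, 8^{4}≡0. Then 8^{7} = 8^{4+2+1} ≡ 0 × 0 × 0 ≡ 0 mod 8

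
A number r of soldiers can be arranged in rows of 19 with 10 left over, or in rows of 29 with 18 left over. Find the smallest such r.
M = 19 × 29 = 551. M₁ = 29, y₁ ≡ 2 (mod 19). M₂ = 19, y₂ ≡ 26 (mod 29). r = 10×29×2 + 18×19×26 ≡ 105 (mod 551)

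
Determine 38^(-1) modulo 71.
Since 71 is prime, by Fermat 38^(-1) ≡ 38^{69} ≡ 43 (mod 71). Verify: 38 × 43 = 1634 ≡ 1 (mod 71)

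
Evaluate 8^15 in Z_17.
By repeated squaring (mod 17): 8^{1}≡8, 8^{2}≡13, 8^{4}≡16, 8^{8}≡1. Then 8^{15} = 8^{8+4+2+1} ≡ 1 × 16 × 13 × 8 ≡ 15 (mod 17)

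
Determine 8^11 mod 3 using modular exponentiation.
Using Fermat: 8^{2} ≡ 1 (mod 3). 11 ≡ 1 (mod 2). So 8^{11} ≡ 8^{1} ≡ 2 (mod 3)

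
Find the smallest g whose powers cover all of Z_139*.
g = 2. Powers: [2, 4, 8, 16, 32, 64, 128, 117, 95, 51, ...] generates all 138 non-zero residues.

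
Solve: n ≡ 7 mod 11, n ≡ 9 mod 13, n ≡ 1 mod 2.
M = 11 × 13 × 2 = 286. M₁ = 26, y₁ ≡ 3 mod 11. M₂ = 22, y₂ ≡ 3 mod 13. M₃ = 143, y₃ ≡ 1 mod 2. n = 7×26×3 + 9×22×3 + 1×143×1 ≡ 139 mod 286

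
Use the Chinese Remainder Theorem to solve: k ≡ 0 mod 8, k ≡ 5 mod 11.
M = 8 × 11 = 88. M₁ = 11, y₁ ≡ 3 mod 8. M₂ = 8, y₂ ≡ 7 mod 11. k = 0×11×3 + 5×8×7 ≡ 16 mod 88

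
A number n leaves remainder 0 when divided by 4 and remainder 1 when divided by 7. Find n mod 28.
M = 4 × 7 = 28. M₁ = 7, y₁ ≡ 3 mod 4. M₂ = 4, y₂ ≡ 2 mod 7. n = 0×7×3 + 1×4×2 ≡ 8 mod 28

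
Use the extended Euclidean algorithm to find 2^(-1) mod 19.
Extended GCD: 2(-9) + 19(1) = 1. So 2^(-1) ≡ -9 ≡ 10 (mod 19). Verify: 2 × 10 = 20 ≡ 1 (mod 19)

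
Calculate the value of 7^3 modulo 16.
7^{3} = 343 ≡ 7 mod 16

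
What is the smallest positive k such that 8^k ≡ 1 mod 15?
Powers of 8 mod 15: 8^1≡8, 8^2≡4, 8^3≡2, 8^4≡1. So the order of 8 is 4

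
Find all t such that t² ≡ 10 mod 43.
The square roots of 10 mod 43 are 15 and 28. Verify: 15² = 225 ≡ 10 mod 43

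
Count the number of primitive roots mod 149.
A prime p has φ(p-1) primitive roots; here φ(148) = 72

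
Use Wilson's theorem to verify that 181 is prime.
(180)! mod 181 = 180. Since this equals -1 mod 181, Wilson confirms 181 is prime.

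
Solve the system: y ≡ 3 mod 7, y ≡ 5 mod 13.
M = 7 × 13 = 91. M₁ = 13, y₁ ≡ 6 mod 7. M₂ = 7, y₂ ≡ 2 mod 13. y = 3×13×6 + 5×7×2 ≡ 31 mod 91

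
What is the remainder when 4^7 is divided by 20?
By repeated squaring mod 20: 4^{1}≡4, 4^{2}≡16, 4^{4}≡16. Then 4^{7} = 4^{4+2+1} ≡ 16 × 16 × 4 ≡ 4 mod 20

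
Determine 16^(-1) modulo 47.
Since 47 is prime, by Fermat 16^(-1) ≡ 16^{45} ≡ 3 mod 47. Verify: 16 × 3 = 48 ≡ 1 mod 47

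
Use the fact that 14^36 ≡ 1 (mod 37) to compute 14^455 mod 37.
By Fermat: 14^{36} ≡ 1 (mod 37). 455 ≡ 23 (mod 36). So 14^{455} ≡ 14^{23} ≡ 8 (mod 37)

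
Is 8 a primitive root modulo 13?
8^{4} ≡ 1 (mod 13) and 4 < 12, so ord_13(8) = 4 ≠ 12 and 8 is not a primitive root.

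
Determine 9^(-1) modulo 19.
Since 19 is prime, by Fermat 9^(-1) ≡ 9^{17} ≡ 17 (mod 19). Verify: 9 × 17 = 153 ≡ 1 (mod 19)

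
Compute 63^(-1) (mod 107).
Since 107 is prime, by Fermat 63^(-1) ≡ 63^{105} ≡ 17 (mod 107). Verify: 63 × 17 = 1071 ≡ 1 (mod 107)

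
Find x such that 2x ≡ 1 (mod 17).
Since 17 is prime, by Fermat 2^(-1) ≡ 2^{15} ≡ 9 (mod 17). Verify: 2 × 9 = 18 ≡ 1 (mod 17)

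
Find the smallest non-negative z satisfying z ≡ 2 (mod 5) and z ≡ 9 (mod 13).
M = 5 × 13 = 65. M₁ = 13, y₁ ≡ 2 (mod 5). M₂ = 5, y₂ ≡ 8 (mod 13). z = 2×13×2 + 9×5×8 ≡ 22 (mod 65)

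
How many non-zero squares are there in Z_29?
The squaring map on Z_29* is 2-to-1, so there are (28)/2 = 14 QRs.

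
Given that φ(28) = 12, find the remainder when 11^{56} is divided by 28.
By Euler: 11^{12} ≡ 1 (mod 28) since gcd(11, 28) = 1. 56 = 4×12 + 8. So 11^{56} ≡ 11^{8} ≡ 9 (mod 28)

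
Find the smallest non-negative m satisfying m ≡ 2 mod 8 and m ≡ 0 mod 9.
M = 8 × 9 = 72. M₁ = 9, y₁ ≡ 1 mod 8. M₂ = 8, y₂ ≡ 8 mod 9. m = 2×9×1 + 0×8×8 ≡ 18 mod 72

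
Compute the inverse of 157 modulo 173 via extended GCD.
Extended GCD: 157(54) + 173(-49) = 1. So 157^(-1) ≡ 54 (mod 173). Verify: 157 × 54 = 8478 ≡ 1 (mod 173)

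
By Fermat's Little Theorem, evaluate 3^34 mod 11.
By Fermat: 3^{10} ≡ 1 (mod 11). 34 = 3×10 + 4. So 3^{34} ≡ 3^{4} ≡ 4 (mod 11)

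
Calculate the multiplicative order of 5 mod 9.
Powers of 5 mod 9: 5^1≡5, 5^2≡7, 5^3≡8, 5^4≡4, 5^5≡2, 5^6≡1. ord_9(5) = 6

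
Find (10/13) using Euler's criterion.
(10/13) = 10^{6} mod 13 = 1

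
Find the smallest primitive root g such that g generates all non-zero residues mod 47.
g = 5. Powers: [5, 25, 31, 14, 23, 21, 11, 8, 40, ...] generates all 46 non-zero residues.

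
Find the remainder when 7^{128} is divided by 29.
By Fermat: 7^{28} ≡ 1 mod 29. 128 = 4×28 + 16. So 7^{128} ≡ 7^{16} ≡ 20 mod 29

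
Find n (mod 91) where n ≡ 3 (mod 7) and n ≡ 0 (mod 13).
M = 7 × 13 = 91. M₁ = 13, y₁ ≡ 6 (mod 7). M₂ = 7, y₂ ≡ 2 (mod 13). n = 3×13×6 + 0×7×2 ≡ 52 (mod 91)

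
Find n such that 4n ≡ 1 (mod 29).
Since 29 is prime, by Fermat 4^(-1) ≡ 4^{27} ≡ 22 (mod 29). Verify: 4 × 22 = 88 ≡ 1 (mod 29)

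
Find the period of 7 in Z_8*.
Powers of 7 mod 8: 7^1≡7, 7^2≡1. So the order of 7 is 2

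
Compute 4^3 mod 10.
4^{3} = 64 ≡ 4 (mod 10)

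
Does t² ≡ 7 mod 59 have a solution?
By Euler's criterion: 7^{29} ≡ 1 mod 59. Since this equals 1, 7 is a QR.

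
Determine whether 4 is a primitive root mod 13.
4^{6} ≡ 1 mod 13 and 6 < 12, so ord_13(4) = 6 ≠ 12 and 4 is not a primitive root.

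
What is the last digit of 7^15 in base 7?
By repeated squaring mod 7: 7^{1}≡0, 7^{2}≡0, 7^{4}≡0, 7^{8}≡0. Then 7^{15} = 7^{8+4+2+1} ≡ 0 × 0 × 0 × 0 ≡ 0 mod 7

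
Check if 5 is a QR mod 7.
By Euler's criterion: 5^{3} ≡ 6 mod 7. Since this equals -1 (≡ 6), 5 is not a QR.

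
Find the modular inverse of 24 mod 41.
Since 41 is prime, by Fermat 24^(-1) ≡ 24^{39} ≡ 12 (mod 41). Verify: 24 × 12 = 288 ≡ 1 (mod 41)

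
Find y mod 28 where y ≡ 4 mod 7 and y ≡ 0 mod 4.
M = 7 × 4 = 28. M₁ = 4, y₁ ≡ 2 mod 7. M₂ = 7, y₂ ≡ 3 mod 4. y = 4×4×2 + 0×7×3 ≡ 4 mod 28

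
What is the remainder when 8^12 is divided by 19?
By repeated squaring (mod 19): 8^{1}≡8, 8^{2}≡7, 8^{4}≡11, 8^{8}≡7. Then 8^{12} = 8^{8+4} ≡ 7 × 11 ≡ 1 (mod 19)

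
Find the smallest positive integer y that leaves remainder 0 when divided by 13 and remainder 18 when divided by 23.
M = 13 × 23 = 299. M₁ = 23, y₁ ≡ 4 mod 13. M₂ = 13, y₂ ≡ 16 mod 23. y = 0×23×4 + 18×13×16 ≡ 156 mod 299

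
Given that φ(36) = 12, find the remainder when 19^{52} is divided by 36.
By Euler: 19^{12} ≡ 1 (mod 36) since gcd(19, 36) = 1. 52 = 4×12 + 4. So 19^{52} ≡ 19^{4} ≡ 1 (mod 36)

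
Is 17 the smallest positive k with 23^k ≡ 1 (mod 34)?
Powers of 23 mod 34: 23^1≡23, 23^2≡19, 23^3≡29, 23^4≡21, 23^5≡7, 23^6≡25, 23^7≡31, 23^8≡33, 23^9≡11, 23^10≡15, 23^11≡5, 23^12≡13, 23^13≡27, 23^14≡9, 23^15≡3, 23^16≡1. Already 23^16≡1, so the order is 16 < 17. No, the actual order is 16.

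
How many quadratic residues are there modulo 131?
For prime 131, there are (p-1)/2 = (131-1)/2 = 65 quadratic residues (excluding 0).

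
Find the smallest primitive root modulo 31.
g = 3. Powers: [3, 9, 27, 19, 26, 16, ...] generates all 30 non-zero residues.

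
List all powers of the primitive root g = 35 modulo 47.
35^1, 35^2, ..., 35^{46} mod 47: [35, 3, 11, 9, 33, 27, 5, 34, 15, 8, 45, 24, 41, 25, 29, 28, 40, 37, 26, 17, 31, 4, 46, 12, 44, 36, 38, 14, 20, 42, 13, 32, 39, 2, 23, 6, 22, 18, 19, 7, 10, 21, 30, 16, 43, 1]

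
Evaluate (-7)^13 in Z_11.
Using Fermat: (-7)^{10} ≡ 1 mod 11. 13 ≡ 3 mod 10. So (-7)^{13} ≡ (-7)^{3} ≡ 9 mod 11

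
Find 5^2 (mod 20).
5^{2} = 25 ≡ 5 (mod 20)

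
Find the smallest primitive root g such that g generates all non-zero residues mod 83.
g = 2. Powers: [2, 4, 8, 16, 32, 64, 45, 7, 14, ...] generates all 82 non-zero residues.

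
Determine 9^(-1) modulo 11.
Since 11 is prime, by Fermat 9^(-1) ≡ 9^{9} ≡ 5 mod 11. Verify: 9 × 5 = 45 ≡ 1 mod 11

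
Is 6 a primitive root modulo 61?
ord_61(6) divides 60. For each prime q|60: 6^{30}≡60, 6^{20}≡47, 6^{12}≡20, none ≡ 1. So 6 has order 60 and is a primitive root mod 61.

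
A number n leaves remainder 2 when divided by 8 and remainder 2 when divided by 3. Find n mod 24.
M = 8 × 3 = 24. M₁ = 3, y₁ ≡ 3 mod 8. M₂ = 8, y₂ ≡ 2 mod 3. n = 2×3×3 + 2×8×2 ≡ 2 mod 24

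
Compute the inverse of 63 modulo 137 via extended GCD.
Extended GCD: 63(-50) + 137(23) = 1. So 63^(-1) ≡ -50 ≡ 87 (mod 137). Verify: 63 × 87 = 5481 ≡ 1 (mod 137)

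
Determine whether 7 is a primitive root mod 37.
7^{9} ≡ 1 mod 37 and 9 < 36, so ord_37(7) = 9 ≠ 36 and 7 is not a primitive root.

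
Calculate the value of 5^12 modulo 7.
Using Fermat: 5^{6} ≡ 1 mod 7. 12 ≡ 0 mod 6. So 5^{12} ≡ 5^{0} ≡ 1 mod 7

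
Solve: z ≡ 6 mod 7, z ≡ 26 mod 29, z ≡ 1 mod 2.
M = 7 × 29 × 2 = 406. M₁ = 58, y₁ ≡ 4 mod 7. M₂ = 14, y₂ ≡ 27 mod 29. M₃ = 203, y₃ ≡ 1 mod 2. z = 6×58×4 + 26×14×27 + 1×203×1 ≡ 55 mod 406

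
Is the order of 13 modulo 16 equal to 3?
Powers of 13 mod 16: 13^1≡13, 13^2≡9, 13^3≡5, 13^4≡1. 13^3≡5≢1, so ord ≠ 3. No, the actual order is 4.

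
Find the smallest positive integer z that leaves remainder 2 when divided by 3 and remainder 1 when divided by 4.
M = 3 × 4 = 12. M₁ = 4, y₁ ≡ 1 (mod 3). M₂ = 3, y₂ ≡ 3 (mod 4). z = 2×4×1 + 1×3×3 ≡ 5 (mod 12)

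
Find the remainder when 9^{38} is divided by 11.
By Fermat: 9^{10} ≡ 1 mod 11. 38 = 3×10 + 8. So 9^{38} ≡ 9^{8} ≡ 3 mod 11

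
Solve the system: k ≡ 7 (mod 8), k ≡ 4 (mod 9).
M = 8 × 9 = 72. M₁ = 9, y₁ ≡ 1 (mod 8). M₂ = 8, y₂ ≡ 8 (mod 9). k = 7×9×1 + 4×8×8 ≡ 31 (mod 72)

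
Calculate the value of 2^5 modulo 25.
By repeated squaring (mod 25): 2^{1}≡2, 2^{2}≡4, 2^{4}≡16. Then 2^{5} = 2^{4+1} ≡ 16 × 2 ≡ 7 (mod 25)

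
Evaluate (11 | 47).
(11/47) = 11^{23} mod 47 = -1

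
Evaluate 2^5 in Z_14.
By repeated squaring mod 14: 2^{1}≡2, 2^{2}≡4, 2^{4}≡2. Then 2^{5} = 2^{4+1} ≡ 2 × 2 ≡ 4 mod 14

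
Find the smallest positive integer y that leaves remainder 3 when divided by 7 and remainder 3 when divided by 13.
M = 7 × 13 = 91. M₁ = 13, y₁ ≡ 6 mod 7. M₂ = 7, y₂ ≡ 2 mod 13. y = 3×13×6 + 3×7×2 ≡ 3 mod 91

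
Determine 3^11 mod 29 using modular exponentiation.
By repeated squaring (mod 29): 3^{1}≡3, 3^{2}≡9, 3^{4}≡23, 3^{8}≡7. Then 3^{11} = 3^{8+2+1} ≡ 7 × 9 × 3 ≡ 15 (mod 29)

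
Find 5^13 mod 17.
By repeated squaring mod 17: 5^{1}≡5, 5^{2}≡8, 5^{4}≡13, 5^{8}≡16. Then 5^{13} = 5^{8+4+1} ≡ 16 × 13 × 5 ≡ 3 mod 17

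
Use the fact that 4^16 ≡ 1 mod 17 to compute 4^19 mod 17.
By Fermat: 4^{16} ≡ 1 mod 17. So 4^{19} = 4^{16} · 4^{3} ≡ 4^{3} ≡ 13 mod 17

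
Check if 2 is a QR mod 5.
By Euler's criterion: 2^{2} ≡ 4 (mod 5). Since this equals -1 (≡ 4), 2 is not a QR.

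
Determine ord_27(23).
Powers of 23 mod 27: 23^1≡23, 23^2≡16, 23^3≡17, 23^4≡13, 23^5≡2, 23^6≡19, 23^7≡5, 23^8≡7, 23^9≡26, 23^10≡4, 23^11≡11, 23^12≡10, 23^13≡14, 23^14≡25, 23^15≡8, 23^16≡22, 23^17≡20, 23^18≡1. ord_27(23) = 18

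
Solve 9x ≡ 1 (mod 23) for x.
Since 23 is prime, by Fermat 9^(-1) ≡ 9^{21} ≡ 18 (mod 23). Verify: 9 × 18 = 162 ≡ 1 (mod 23)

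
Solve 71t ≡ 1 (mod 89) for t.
Since 89 is prime, by Fermat 71^(-1) ≡ 71^{87} ≡ 84 (mod 89). Verify: 71 × 84 = 5964 ≡ 1 (mod 89)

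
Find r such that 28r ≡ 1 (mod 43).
Since 43 is prime, by Fermat 28^(-1) ≡ 28^{41} ≡ 20 (mod 43). Verify: 28 × 20 = 560 ≡ 1 (mod 43)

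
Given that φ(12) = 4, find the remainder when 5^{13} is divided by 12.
By Euler: 5^{4} ≡ 1 (mod 12) since gcd(5, 12) = 1. 13 = 3×4 + 1. So 5^{13} ≡ 5^{1} ≡ 5 (mod 12)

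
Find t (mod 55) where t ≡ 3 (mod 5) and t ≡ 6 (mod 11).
M = 5 × 11 = 55. M₁ = 11, y₁ ≡ 1 (mod 5). M₂ = 5, y₂ ≡ 9 (mod 11). t = 3×11×1 + 6×5×9 ≡ 28 (mod 55)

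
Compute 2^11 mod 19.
By repeated squaring mod 19: 2^{1}≡2, 2^{2}≡4, 2^{4}≡16, 2^{8}≡9. Then 2^{11} = 2^{8+2+1} ≡ 9 × 4 × 2 ≡ 15 mod 19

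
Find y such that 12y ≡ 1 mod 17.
Since 17 is prime, by Fermat 12^(-1) ≡ 12^{15} ≡ 10 mod 17. Verify: 12 × 10 = 120 ≡ 1 mod 17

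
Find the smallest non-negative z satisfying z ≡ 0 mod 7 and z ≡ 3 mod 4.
M = 7 × 4 = 28. M₁ = 4, y₁ ≡ 2 mod 7. M₂ = 7, y₂ ≡ 3 mod 4. z = 0×4×2 + 3×7×3 ≡ 7 mod 28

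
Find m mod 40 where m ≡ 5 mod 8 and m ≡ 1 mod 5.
M = 8 × 5 = 40. M₁ = 5, y₁ ≡ 5 mod 8. M₂ = 8, y₂ ≡ 2 mod 5. m = 5×5×5 + 1×8×2 ≡ 21 mod 40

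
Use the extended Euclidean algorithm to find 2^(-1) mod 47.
Extended GCD: 2(-23) + 47(1) = 1. So 2^(-1) ≡ -23 ≡ 24 mod 47. Verify: 2 × 24 = 48 ≡ 1 mod 47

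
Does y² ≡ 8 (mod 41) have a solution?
By Euler's criterion: 8^{20} ≡ 1 (mod 41). Since this equals 1, 8 is a QR.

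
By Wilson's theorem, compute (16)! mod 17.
By Wilson's theorem, (16)! ≡ -1 ≡ 16 mod 17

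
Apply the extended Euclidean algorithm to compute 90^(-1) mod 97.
Extended GCD: 90(-14) + 97(13) = 1. So 90^(-1) ≡ -14 ≡ 83 (mod 97). Verify: 90 × 83 = 7470 ≡ 1 (mod 97)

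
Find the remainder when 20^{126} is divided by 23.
By Fermat: 20^{22} ≡ 1 mod 23. 126 = 5×22 + 16. So 20^{126} ≡ 20^{16} ≡ 13 mod 23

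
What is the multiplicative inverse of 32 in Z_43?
Since 43 is prime, by Fermat 32^(-1) ≡ 32^{41} ≡ 39 (mod 43). Verify: 32 × 39 = 1248 ≡ 1 (mod 43)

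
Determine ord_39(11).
Powers of 11 mod 39: 11^1≡11, 11^2≡4, 11^3≡5, 11^4≡16, 11^5≡20, 11^6≡25, 11^7≡2, 11^8≡22, 11^9≡8, 11^10≡10, 11^11≡32, 11^12≡1. Order = 12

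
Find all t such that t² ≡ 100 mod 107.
The square roots of 100 mod 107 are 10 and 97. Verify: 10² = 100 ≡ 100 mod 107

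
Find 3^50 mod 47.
Using Fermat: 3^{46} ≡ 1 mod 47. 50 ≡ 4 mod 46. So 3^{50} ≡ 3^{4} ≡ 34 mod 47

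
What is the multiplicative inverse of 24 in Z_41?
Since 41 is prime, by Fermat 24^(-1) ≡ 24^{39} ≡ 12 mod 41. Verify: 24 × 12 = 288 ≡ 1 mod 41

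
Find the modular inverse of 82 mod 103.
Since 103 is prime, by Fermat 82^(-1) ≡ 82^{101} ≡ 49 mod 103. Verify: 82 × 49 = 4018 ≡ 1 mod 103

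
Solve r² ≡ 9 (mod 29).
The square roots of 9 mod 29 are 26 and 3. Verify: 26² = 676 ≡ 9 (mod 29)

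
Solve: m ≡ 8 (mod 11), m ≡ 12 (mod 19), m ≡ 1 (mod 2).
M = 11 × 19 × 2 = 418. M₁ = 38, y₁ ≡ 9 (mod 11). M₂ = 22, y₂ ≡ 13 (mod 19). M₃ = 209, y₃ ≡ 1 (mod 2). m = 8×38×9 + 12×22×13 + 1×209×1 ≡ 107 (mod 418)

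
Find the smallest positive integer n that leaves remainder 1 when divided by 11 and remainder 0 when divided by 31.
M = 11 × 31 = 341. M₁ = 31, y₁ ≡ 5 (mod 11). M₂ = 11, y₂ ≡ 17 (mod 31). n = 1×31×5 + 0×11×17 ≡ 155 (mod 341)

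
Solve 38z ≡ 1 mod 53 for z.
Since 53 is prime, by Fermat 38^(-1) ≡ 38^{51} ≡ 7 mod 53. Verify: 38 × 7 = 266 ≡ 1 mod 53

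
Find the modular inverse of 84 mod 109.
Since 109 is prime, by Fermat 84^(-1) ≡ 84^{107} ≡ 61 (mod 109). Verify: 84 × 61 = 5124 ≡ 1 (mod 109)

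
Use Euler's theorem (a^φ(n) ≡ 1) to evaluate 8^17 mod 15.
By Euler: 8^{8} ≡ 1 mod 15 since gcd(8, 15) = 1. 17 = 2×8 + 1. So 8^{17} ≡ 8^{1} ≡ 8 mod 15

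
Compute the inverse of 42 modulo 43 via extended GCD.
Extended GCD: 42(-1) + 43(1) = 1. So 42^(-1) ≡ -1 ≡ 42 (mod 43). Verify: 42 × 42 = 1764 ≡ 1 (mod 43)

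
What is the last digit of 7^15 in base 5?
Using Fermat: 7^{4} ≡ 1 (mod 5). 15 ≡ 3 (mod 4). So 7^{15} ≡ 7^{3} ≡ 3 (mod 5)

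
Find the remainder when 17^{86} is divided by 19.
By Fermat: 17^{18} ≡ 1 mod 19. 86 = 4×18 + 14. So 17^{86} ≡ 17^{14} ≡ 6 mod 19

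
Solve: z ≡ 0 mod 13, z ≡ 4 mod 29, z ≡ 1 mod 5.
M = 13 × 29 × 5 = 1885. M₁ = 145, y₁ ≡ 7 mod 13. M₂ = 65, y₂ ≡ 25 mod 29. M₃ = 377, y₃ ≡ 3 mod 5. z = 0×145×7 + 4×65×25 + 1×377×3 ≡ 91 mod 1885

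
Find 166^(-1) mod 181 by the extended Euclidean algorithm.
Extended GCD: 166(12) + 181(-11) = 1. So 166^(-1) ≡ 12 mod 181. Verify: 166 × 12 = 1992 ≡ 1 mod 181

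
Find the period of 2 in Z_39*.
Powers of 2 mod 39: 2^1≡2, 2^2≡4, 2^3≡8, 2^4≡16, 2^5≡32, 2^6≡25, 2^7≡11, 2^8≡22, 2^9≡5, 2^10≡10, 2^11≡20, 2^12≡1. So the order of 2 is 12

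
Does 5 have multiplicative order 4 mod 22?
Powers of 5 mod 22: 5^1≡5, 5^2≡3, 5^3≡15, 5^4≡9, 5^5≡1. 5^4≡9≢1, so ord ≠ 4. No, the actual order is 5.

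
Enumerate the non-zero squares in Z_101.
QRs mod 101: {1, 4, 5, 6, 9, 13, 14, 16, 17, 19, 20, 21, 22, 23, 24, 25, 30, 31, 33, 36, 37, 43, 45, 47, 49, 52, 54, 56, 58, 64, 65, 68, 70, 71, 76, 77, 78, 79, 80, 81, 82, 84, 85, 87, 88, 92, 95, 96, 97, 100}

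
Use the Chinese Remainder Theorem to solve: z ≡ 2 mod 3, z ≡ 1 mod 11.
M = 3 × 11 = 33. M₁ = 11, y₁ ≡ 2 mod 3. M₂ = 3, y₂ ≡ 4 mod 11. z = 2×11×2 + 1×3×4 ≡ 23 mod 33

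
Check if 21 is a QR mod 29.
By Euler's criterion: 21^{14} ≡ 28 mod 29. Since this equals -1 (≡ 28), 21 is not a QR.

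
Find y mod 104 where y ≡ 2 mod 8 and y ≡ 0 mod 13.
M = 8 × 13 = 104. M₁ = 13, y₁ ≡ 5 mod 8. M₂ = 8, y₂ ≡ 5 mod 13. y = 2×13×5 + 0×8×5 ≡ 26 mod 104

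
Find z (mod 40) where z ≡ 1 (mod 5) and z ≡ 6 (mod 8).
M = 5 × 8 = 40. M₁ = 8, y₁ ≡ 2 (mod 5). M₂ = 5, y₂ ≡ 5 (mod 8). z = 1×8×2 + 6×5×5 ≡ 6 (mod 40)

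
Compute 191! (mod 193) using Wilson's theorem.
(192)! = (191)! × (192) ≡ -1 (mod 193). So (191)! ≡ -1 × (192)^(-1) ≡ (-1)×(-1) = 1 (mod 193)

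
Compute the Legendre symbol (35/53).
(35/53) = 35^{26} mod 53 = -1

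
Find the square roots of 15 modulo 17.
The square roots of 15 mod 17 are 7 and 10. Verify: 7² = 49 ≡ 15 (mod 17)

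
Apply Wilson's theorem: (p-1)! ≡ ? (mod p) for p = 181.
By Wilson's theorem, (180)! ≡ -1 ≡ 180 (mod 181)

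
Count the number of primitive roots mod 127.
There are φ(127-1) = φ(126) = 36 primitive roots modulo 127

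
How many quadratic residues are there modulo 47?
Exactly half the non-zero residues mod a prime are QRs: (47-1)/2 = 23.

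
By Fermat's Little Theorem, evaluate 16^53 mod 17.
By Fermat: 16^{16} ≡ 1 mod 17. 53 = 3×16 + 5. So 16^{53} ≡ 16^{5} ≡ 16 mod 17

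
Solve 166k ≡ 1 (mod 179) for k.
Since 179 is prime, by Fermat 166^(-1) ≡ 166^{177} ≡ 55 (mod 179). Verify: 166 × 55 = 9130 ≡ 1 (mod 179)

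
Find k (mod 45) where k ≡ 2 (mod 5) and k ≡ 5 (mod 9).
M = 5 × 9 = 45. M₁ = 9, y₁ ≡ 4 (mod 5). M₂ = 5, y₂ ≡ 2 (mod 9). k = 2×9×4 + 5×5×2 ≡ 32 (mod 45)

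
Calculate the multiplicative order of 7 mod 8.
Powers of 7 mod 8: 7^1≡7, 7^2≡1. ord_8(7) = 2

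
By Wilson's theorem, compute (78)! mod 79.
By Wilson's theorem, (78)! ≡ -1 ≡ 78 mod 79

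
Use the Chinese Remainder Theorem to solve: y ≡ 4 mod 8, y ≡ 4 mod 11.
M = 8 × 11 = 88. M₁ = 11, y₁ ≡ 3 mod 8. M₂ = 8, y₂ ≡ 7 mod 11. y = 4×11×3 + 4×8×7 ≡ 4 mod 88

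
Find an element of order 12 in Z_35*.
32 has order 12 mod 35 since 32^{12} ≡ 1 mod 35 and no smaller power works.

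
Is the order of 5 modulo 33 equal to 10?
Powers of 5 mod 33: 5^1≡5, 5^2≡25, 5^3≡26, 5^4≡31, 5^5≡23, 5^6≡16, 5^7≡14, 5^8≡4, 5^9≡20, 5^10≡1. First k with 5^k≡1 is k=10. Yes, ord_33(5) = 10.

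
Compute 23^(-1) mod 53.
Since 53 is prime, by Fermat 23^(-1) ≡ 23^{51} ≡ 30 mod 53. Verify: 23 × 30 = 690 ≡ 1 mod 53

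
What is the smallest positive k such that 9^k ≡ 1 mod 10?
Powers of 9 mod 10: 9^1≡9, 9^2≡1. So the order of 9 is 2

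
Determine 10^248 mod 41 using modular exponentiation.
Using Fermat: 10^{40} ≡ 1 mod 41. 248 ≡ 8 mod 40. So 10^{248} ≡ 10^{8} ≡ 16 mod 41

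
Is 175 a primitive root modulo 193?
175^{96} ≡ 1 mod 193 and 96 < 192, so ord_193(175) = 96 ≠ 192 and 175 is not a primitive root.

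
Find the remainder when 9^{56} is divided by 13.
By Fermat: 9^{12} ≡ 1 mod 13. 56 = 4×12 + 8. So 9^{56} ≡ 9^{8} ≡ 3 mod 13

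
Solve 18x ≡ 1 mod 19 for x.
Since 19 is prime, by Fermat 18^(-1) ≡ 18^{17} ≡ 18 mod 19. Verify: 18 × 18 = 324 ≡ 1 mod 19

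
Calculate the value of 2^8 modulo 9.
By repeated squaring mod 9: 2^{1}≡2, 2^{2}≡4, 2^{4}≡7, 2^{8}≡4. So 2^{8} ≡ 4 mod 9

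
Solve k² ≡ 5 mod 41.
The square roots of 5 mod 41 are 28 and 13. Verify: 28² = 784 ≡ 5 mod 41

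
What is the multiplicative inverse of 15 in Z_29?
Since 29 is prime, by Fermat 15^(-1) ≡ 15^{27} ≡ 2 (mod 29). Verify: 15 × 2 = 30 ≡ 1 (mod 29)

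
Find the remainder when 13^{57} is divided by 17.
By Fermat: 13^{16} ≡ 1 (mod 17). 57 = 3×16 + 9. So 13^{57} ≡ 13^{9} ≡ 13 (mod 17)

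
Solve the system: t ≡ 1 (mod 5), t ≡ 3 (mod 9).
M = 5 × 9 = 45. M₁ = 9, y₁ ≡ 4 (mod 5). M₂ = 5, y₂ ≡ 2 (mod 9). t = 1×9×4 + 3×5×2 ≡ 21 (mod 45)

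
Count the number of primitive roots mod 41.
A prime p has φ(p-1) primitive roots; here φ(40) = 16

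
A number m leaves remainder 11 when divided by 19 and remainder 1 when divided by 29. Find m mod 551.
M = 19 × 29 = 551. M₁ = 29, y₁ ≡ 2 mod 19. M₂ = 19, y₂ ≡ 26 mod 29. m = 11×29×2 + 1×19×26 ≡ 30 mod 551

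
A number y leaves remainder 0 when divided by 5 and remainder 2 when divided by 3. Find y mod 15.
M = 5 × 3 = 15. M₁ = 3, y₁ ≡ 2 mod 5. M₂ = 5, y₂ ≡ 2 mod 3. y = 0×3×2 + 2×5×2 ≡ 5 mod 15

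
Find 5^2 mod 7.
5^{2} = 25 ≡ 4 mod 7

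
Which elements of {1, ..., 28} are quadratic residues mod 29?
QRs mod 29: {1, 4, 5, 6, 7, 9, 13, 16, 20, 22, 23, 24, 25, 28}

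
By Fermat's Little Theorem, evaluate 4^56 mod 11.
By Fermat: 4^{10} ≡ 1 (mod 11). 56 = 5×10 + 6. So 4^{56} ≡ 4^{6} ≡ 4 (mod 11)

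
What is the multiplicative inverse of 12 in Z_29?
Since 29 is prime, by Fermat 12^(-1) ≡ 12^{27} ≡ 17 mod 29. Verify: 12 × 17 = 204 ≡ 1 mod 29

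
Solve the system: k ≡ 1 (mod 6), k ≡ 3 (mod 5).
M = 6 × 5 = 30. M₁ = 5, y₁ ≡ 5 (mod 6). M₂ = 6, y₂ ≡ 1 (mod 5). k = 1×5×5 + 3×6×1 ≡ 13 (mod 30)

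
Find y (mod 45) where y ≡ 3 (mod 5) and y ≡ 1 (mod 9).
M = 5 × 9 = 45. M₁ = 9, y₁ ≡ 4 (mod 5). M₂ = 5, y₂ ≡ 2 (mod 9). y = 3×9×4 + 1×5×2 ≡ 28 (mod 45)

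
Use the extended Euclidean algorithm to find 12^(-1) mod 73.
Extended GCD: 12(-6) + 73(1) = 1. So 12^(-1) ≡ -6 ≡ 67 mod 73. Verify: 12 × 67 = 804 ≡ 1 mod 73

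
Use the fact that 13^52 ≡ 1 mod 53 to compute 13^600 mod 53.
By Fermat: 13^{52} ≡ 1 mod 53. 600 ≡ 28 mod 52. So 13^{600} ≡ 13^{28} ≡ 10 mod 53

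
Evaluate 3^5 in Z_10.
By repeated squaring mod 10: 3^{1}≡3, 3^{2}≡9, 3^{4}≡1. Then 3^{5} = 3^{4+1} ≡ 1 × 3 ≡ 3 mod 10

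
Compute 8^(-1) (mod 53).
Since 53 is prime, by Fermat 8^(-1) ≡ 8^{51} ≡ 20 (mod 53). Verify: 8 × 20 = 160 ≡ 1 (mod 53)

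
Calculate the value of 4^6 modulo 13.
By repeated squaring mod 13: 4^{1}≡4, 4^{2}≡3, 4^{4}≡9. Then 4^{6} = 4^{4+2} ≡ 9 × 3 ≡ 1 mod 13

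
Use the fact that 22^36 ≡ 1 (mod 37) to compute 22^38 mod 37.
By Fermat: 22^{36} ≡ 1 (mod 37). So 22^{38} = 22^{36} · 22^{2} ≡ 22^{2} ≡ 3 (mod 37)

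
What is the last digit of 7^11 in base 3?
Using Fermat: 7^{2} ≡ 1 mod 3. 11 ≡ 1 mod 2. So 7^{11} ≡ 7^{1} ≡ 1 mod 3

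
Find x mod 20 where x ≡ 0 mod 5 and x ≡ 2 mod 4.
M = 5 × 4 = 20. M₁ = 4, y₁ ≡ 4 mod 5. M₂ = 5, y₂ ≡ 1 mod 4. x = 0×4×4 + 2×5×1 ≡ 10 mod 20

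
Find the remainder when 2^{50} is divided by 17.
By Fermat: 2^{16} ≡ 1 (mod 17). 50 = 3×16 + 2. So 2^{50} ≡ 2^{2} ≡ 4 (mod 17)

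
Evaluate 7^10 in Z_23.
By repeated squaring (mod 23): 7^{1}≡7, 7^{2}≡3, 7^{4}≡9, 7^{8}≡12. Then 7^{10} = 7^{8+2} ≡ 12 × 3 ≡ 13 (mod 23)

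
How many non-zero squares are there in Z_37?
The squaring map on Z_37* is 2-to-1, so there are (36)/2 = 18 QRs.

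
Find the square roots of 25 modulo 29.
The square roots of 25 mod 29 are 24 and 5. Verify: 24² = 576 ≡ 25 mod 29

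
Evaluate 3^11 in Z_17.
By repeated squaring mod 17: 3^{1}≡3, 3^{2}≡9, 3^{4}≡13, 3^{8}≡16. Then 3^{11} = 3^{8+2+1} ≡ 16 × 9 × 3 ≡ 7 mod 17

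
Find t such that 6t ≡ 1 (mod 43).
Since 43 is prime, by Fermat 6^(-1) ≡ 6^{41} ≡ 36 (mod 43). Verify: 6 × 36 = 216 ≡ 1 (mod 43)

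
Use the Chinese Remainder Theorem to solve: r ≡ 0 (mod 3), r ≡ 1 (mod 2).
M = 3 × 2 = 6. M₁ = 2, y₁ ≡ 2 (mod 3). M₂ = 3, y₂ ≡ 1 (mod 2). r = 0×2×2 + 1×3×1 ≡ 3 (mod 6)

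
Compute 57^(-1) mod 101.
Since 101 is prime, by Fermat 57^(-1) ≡ 57^{99} ≡ 39 mod 101. Verify: 57 × 39 = 2223 ≡ 1 mod 101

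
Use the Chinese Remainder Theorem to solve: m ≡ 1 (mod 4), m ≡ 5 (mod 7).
M = 4 × 7 = 28. M₁ = 7, y₁ ≡ 3 (mod 4). M₂ = 4, y₂ ≡ 2 (mod 7). m = 1×7×3 + 5×4×2 ≡ 5 (mod 28)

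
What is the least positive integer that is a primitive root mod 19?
g = 2. For each prime q|18: 2^{9}≡18, 2^{6}≡7, none ≡ 1, so ord_19(2) = 18 and 2 is a primitive root.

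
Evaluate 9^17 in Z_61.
By repeated squaring (mod 61): 9^{1}≡9, 9^{2}≡20, 9^{4}≡34, 9^{8}≡58, 9^{16}≡9. Then 9^{17} = 9^{16+1} ≡ 9 × 9 ≡ 20 (mod 61)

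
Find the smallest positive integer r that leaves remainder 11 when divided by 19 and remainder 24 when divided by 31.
M = 19 × 31 = 589. M₁ = 31, y₁ ≡ 8 (mod 19). M₂ = 19, y₂ ≡ 18 (mod 31). r = 11×31×8 + 24×19×18 ≡ 334 (mod 589)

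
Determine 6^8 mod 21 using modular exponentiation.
By repeated squaring mod 21: 6^{1}≡6, 6^{2}≡15, 6^{4}≡15, 6^{8}≡15. So 6^{8} ≡ 15 mod 21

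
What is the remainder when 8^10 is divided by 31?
By repeated squaring mod 31: 8^{1}≡8, 8^{2}≡2, 8^{4}≡4, 8^{8}≡16. Then 8^{10} = 8^{8+2} ≡ 16 × 2 ≡ 1 mod 31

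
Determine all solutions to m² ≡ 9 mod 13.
The square roots of 9 mod 13 are 3 and 10. Verify: 3² = 9 ≡ 9 mod 13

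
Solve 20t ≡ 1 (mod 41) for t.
Since 41 is prime, by Fermat 20^(-1) ≡ 20^{39} ≡ 39 (mod 41). Verify: 20 × 39 = 780 ≡ 1 (mod 41)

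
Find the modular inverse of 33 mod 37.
Since 37 is prime, by Fermat 33^(-1) ≡ 33^{35} ≡ 9 (mod 37). Verify: 33 × 9 = 297 ≡ 1 (mod 37)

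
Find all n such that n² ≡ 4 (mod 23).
The square roots of 4 mod 23 are 2 and 21. Verify: 2² = 4 ≡ 4 (mod 23)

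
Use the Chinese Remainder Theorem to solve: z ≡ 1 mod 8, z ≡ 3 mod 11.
M = 8 × 11 = 88. M₁ = 11, y₁ ≡ 3 mod 8. M₂ = 8, y₂ ≡ 7 mod 11. z = 1×11×3 + 3×8×7 ≡ 25 mod 88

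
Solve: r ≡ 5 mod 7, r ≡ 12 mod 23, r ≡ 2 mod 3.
M = 7 × 23 × 3 = 483. M₁ = 69, y₁ ≡ 6 mod 7. M₂ = 21, y₂ ≡ 11 mod 23. M₃ = 161, y₃ ≡ 2 mod 3. r = 5×69×6 + 12×21×11 + 2×161×2 ≡ 173 mod 483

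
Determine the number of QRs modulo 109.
For prime 109, there are (p-1)/2 = (109-1)/2 = 54 quadratic residues (excluding 0).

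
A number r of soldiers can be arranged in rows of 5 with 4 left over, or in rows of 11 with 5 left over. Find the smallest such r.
M = 5 × 11 = 55. M₁ = 11, y₁ ≡ 1 (mod 5). M₂ = 5, y₂ ≡ 9 (mod 11). r = 4×11×1 + 5×5×9 ≡ 49 (mod 55)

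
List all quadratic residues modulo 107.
Squares in Z_107*: {1, 3, 4, 9, 10, 11, 12, 13, 14, 16, 19, 23, 25, 27, 29, 30, 33, 34, 35, 36, 37, 39, 40, 41, 42, 44, 47, 48, 49, 52, 53, 56, 57, 61, 62, 64, 69, 75, 76, 79, 81, 83, 85, 86, 87, 89, 90, 92, 99, 100, 101, 102, 105}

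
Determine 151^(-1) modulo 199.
Since 199 is prime, by Fermat 151^(-1) ≡ 151^{197} ≡ 29 mod 199. Verify: 151 × 29 = 4379 ≡ 1 mod 199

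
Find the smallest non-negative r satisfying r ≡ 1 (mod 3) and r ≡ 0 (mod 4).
M = 3 × 4 = 12. M₁ = 4, y₁ ≡ 1 (mod 3). M₂ = 3, y₂ ≡ 3 (mod 4). r = 1×4×1 + 0×3×3 ≡ 4 (mod 12)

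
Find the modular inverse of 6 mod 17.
Since 17 is prime, by Fermat 6^(-1) ≡ 6^{15} ≡ 3 mod 17. Verify: 6 × 3 = 18 ≡ 1 mod 17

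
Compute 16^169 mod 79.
Using Fermat: 16^{78} ≡ 1 (mod 79). 169 ≡ 13 (mod 78). So 16^{169} ≡ 16^{13} ≡ 55 (mod 79)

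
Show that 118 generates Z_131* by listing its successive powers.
118^1, 118^2, ..., 118^{130} mod 131: [118, 38, 30, 3, 92, 114, 90, 9, 14, 80, 8, 27, 42, 109, 24, 81, 126, 65, 72, 112, 116, 64, 85, 74, 86, 61, 124, 91, 127, 52, 110, 11, 119, 25, 68, 33, 95, 75, 73, 99, 23, 94, 88, 35, 69, 20, 2, 105, 76, 60, 6, 53, 97, 49, 18, 28, 29, 16, 54, 84, 87, 48, 31, 121, 130, 13, 93, 101, 128, 39, 17, 41, 122, 117, 51, 123, 104, 89, 22, 107, 50, 5, 66, 59, 19, 15, 67, 46, 57, 45, 70, 7, 40, 4, 79, 21, 120, 12, 106, 63, 98, 36, 56, 58, 32, 108, 37, 43, 96, 62, 111, 129, 26, 55, 71, 125, 78, 34, 82, 113, 103, 102, 115, 77, 47, 44, 83, 100, 10, 1]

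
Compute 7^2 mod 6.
7^{2} = 49 ≡ 1 mod 6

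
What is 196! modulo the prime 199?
(198)! = (196)! × (197) × (198) ≡ -1 mod 199. So (196)! ≡ -1 × [(198)(197)]^(-1) ≡ 99 mod 199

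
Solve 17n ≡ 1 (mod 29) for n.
Since 29 is prime, by Fermat 17^(-1) ≡ 17^{27} ≡ 12 (mod 29). Verify: 17 × 12 = 204 ≡ 1 (mod 29)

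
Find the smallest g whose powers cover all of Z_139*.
g = 2. For each prime q|138: 2^{69}≡138, 2^{46}≡96, 2^{6}≡64, none ≡ 1, so ord_139(2) = 138 and 2 is a primitive root.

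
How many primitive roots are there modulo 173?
There are φ(173-1) = φ(172) = 84 primitive roots modulo 173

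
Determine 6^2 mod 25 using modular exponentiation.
6^{2} = 36 ≡ 11 mod 25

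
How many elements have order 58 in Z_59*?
A prime p has φ(p-1) primitive roots; here φ(58) = 28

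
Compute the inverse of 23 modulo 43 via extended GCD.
Extended GCD: 23(15) + 43(-8) = 1. So 23^(-1) ≡ 15 mod 43. Verify: 23 × 15 = 345 ≡ 1 mod 43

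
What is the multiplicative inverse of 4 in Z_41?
Since 41 is prime, by Fermat 4^(-1) ≡ 4^{39} ≡ 31 mod 41. Verify: 4 × 31 = 124 ≡ 1 mod 41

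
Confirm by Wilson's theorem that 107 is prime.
(106)! mod 107 = 106. Since this equals -1 (mod 107), Wilson confirms 107 is prime.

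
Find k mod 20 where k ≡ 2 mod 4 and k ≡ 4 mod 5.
M = 4 × 5 = 20. M₁ = 5, y₁ ≡ 1 mod 4. M₂ = 4, y₂ ≡ 4 mod 5. k = 2×5×1 + 4×4×4 ≡ 14 mod 20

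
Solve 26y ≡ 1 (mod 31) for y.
Since 31 is prime, by Fermat 26^(-1) ≡ 26^{29} ≡ 6 (mod 31). Verify: 26 × 6 = 156 ≡ 1 (mod 31)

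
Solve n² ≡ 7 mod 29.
The square roots of 7 mod 29 are 23 and 6. Verify: 23² = 529 ≡ 7 mod 29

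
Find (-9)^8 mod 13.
By repeated squaring mod 13: (-9)^{1}≡4, (-9)^{2}≡3, (-9)^{4}≡9, (-9)^{8}≡3. So (-9)^{8} ≡ 3 mod 13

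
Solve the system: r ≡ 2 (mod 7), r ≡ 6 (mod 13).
M = 7 × 13 = 91. M₁ = 13, y₁ ≡ 6 (mod 7). M₂ = 7, y₂ ≡ 2 (mod 13). r = 2×13×6 + 6×7×2 ≡ 58 (mod 91)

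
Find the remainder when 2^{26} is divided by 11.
By Fermat: 2^{10} ≡ 1 mod 11. 26 = 2×10 + 6. So 2^{26} ≡ 2^{6} ≡ 9 mod 11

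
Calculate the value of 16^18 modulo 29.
By repeated squaring mod 29: 16^{1}≡16, 16^{2}≡24, 16^{4}≡25, 16^{8}≡16, 16^{16}≡24. Then 16^{18} = 16^{16+2} ≡ 24 × 24 ≡ 25 mod 29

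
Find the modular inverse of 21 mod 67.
Since 67 is prime, by Fermat 21^(-1) ≡ 21^{65} ≡ 16 mod 67. Verify: 21 × 16 = 336 ≡ 1 mod 67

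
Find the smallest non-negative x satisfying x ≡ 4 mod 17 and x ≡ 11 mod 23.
M = 17 × 23 = 391. M₁ = 23, y₁ ≡ 3 mod 17. M₂ = 17, y₂ ≡ 19 mod 23. x = 4×23×3 + 11×17×19 ≡ 310 mod 391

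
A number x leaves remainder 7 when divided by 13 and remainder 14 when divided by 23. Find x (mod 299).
M = 13 × 23 = 299. M₁ = 23, y₁ ≡ 4 (mod 13). M₂ = 13, y₂ ≡ 16 (mod 23). x = 7×23×4 + 14×13×16 ≡ 267 (mod 299)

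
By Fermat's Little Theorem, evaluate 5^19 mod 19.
By Fermat: 5^{18} ≡ 1 mod 19. So 5^{19} = 5^{18} · 5^{1} ≡ 5^{1} ≡ 5 mod 19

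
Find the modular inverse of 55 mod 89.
Since 89 is prime, by Fermat 55^(-1) ≡ 55^{87} ≡ 34 (mod 89). Verify: 55 × 34 = 1870 ≡ 1 (mod 89)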